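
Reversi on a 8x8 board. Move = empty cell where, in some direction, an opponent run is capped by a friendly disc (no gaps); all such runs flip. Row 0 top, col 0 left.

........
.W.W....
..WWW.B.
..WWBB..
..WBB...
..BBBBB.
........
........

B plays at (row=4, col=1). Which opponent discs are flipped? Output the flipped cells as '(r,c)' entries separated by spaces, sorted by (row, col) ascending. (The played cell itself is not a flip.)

Dir NW: first cell '.' (not opp) -> no flip
Dir N: first cell '.' (not opp) -> no flip
Dir NE: opp run (3,2) (2,3), next='.' -> no flip
Dir W: first cell '.' (not opp) -> no flip
Dir E: opp run (4,2) capped by B -> flip
Dir SW: first cell '.' (not opp) -> no flip
Dir S: first cell '.' (not opp) -> no flip
Dir SE: first cell 'B' (not opp) -> no flip

Answer: (4,2)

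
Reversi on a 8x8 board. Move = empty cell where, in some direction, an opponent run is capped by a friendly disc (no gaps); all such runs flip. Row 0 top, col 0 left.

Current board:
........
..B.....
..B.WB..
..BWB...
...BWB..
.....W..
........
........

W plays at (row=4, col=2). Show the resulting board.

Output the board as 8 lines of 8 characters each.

Place W at (4,2); scan 8 dirs for brackets.
Dir NW: first cell '.' (not opp) -> no flip
Dir N: opp run (3,2) (2,2) (1,2), next='.' -> no flip
Dir NE: first cell 'W' (not opp) -> no flip
Dir W: first cell '.' (not opp) -> no flip
Dir E: opp run (4,3) capped by W -> flip
Dir SW: first cell '.' (not opp) -> no flip
Dir S: first cell '.' (not opp) -> no flip
Dir SE: first cell '.' (not opp) -> no flip
All flips: (4,3)

Answer: ........
..B.....
..B.WB..
..BWB...
..WWWB..
.....W..
........
........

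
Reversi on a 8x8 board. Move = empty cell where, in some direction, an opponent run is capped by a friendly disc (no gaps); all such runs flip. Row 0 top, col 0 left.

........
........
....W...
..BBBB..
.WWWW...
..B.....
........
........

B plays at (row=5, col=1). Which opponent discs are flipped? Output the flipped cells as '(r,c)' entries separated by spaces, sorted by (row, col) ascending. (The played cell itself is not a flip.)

Dir NW: first cell '.' (not opp) -> no flip
Dir N: opp run (4,1), next='.' -> no flip
Dir NE: opp run (4,2) capped by B -> flip
Dir W: first cell '.' (not opp) -> no flip
Dir E: first cell 'B' (not opp) -> no flip
Dir SW: first cell '.' (not opp) -> no flip
Dir S: first cell '.' (not opp) -> no flip
Dir SE: first cell '.' (not opp) -> no flip

Answer: (4,2)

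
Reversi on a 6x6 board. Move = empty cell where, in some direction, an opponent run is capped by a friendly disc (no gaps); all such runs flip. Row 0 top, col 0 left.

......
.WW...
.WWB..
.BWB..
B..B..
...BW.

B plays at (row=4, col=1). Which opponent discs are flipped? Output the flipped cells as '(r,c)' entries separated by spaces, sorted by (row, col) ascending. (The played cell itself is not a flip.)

Dir NW: first cell '.' (not opp) -> no flip
Dir N: first cell 'B' (not opp) -> no flip
Dir NE: opp run (3,2) capped by B -> flip
Dir W: first cell 'B' (not opp) -> no flip
Dir E: first cell '.' (not opp) -> no flip
Dir SW: first cell '.' (not opp) -> no flip
Dir S: first cell '.' (not opp) -> no flip
Dir SE: first cell '.' (not opp) -> no flip

Answer: (3,2)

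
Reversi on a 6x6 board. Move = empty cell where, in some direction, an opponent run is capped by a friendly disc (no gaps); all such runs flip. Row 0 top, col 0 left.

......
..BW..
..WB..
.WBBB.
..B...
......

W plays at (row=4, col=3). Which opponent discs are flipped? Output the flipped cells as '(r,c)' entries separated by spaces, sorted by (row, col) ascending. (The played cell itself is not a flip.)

Dir NW: opp run (3,2), next='.' -> no flip
Dir N: opp run (3,3) (2,3) capped by W -> flip
Dir NE: opp run (3,4), next='.' -> no flip
Dir W: opp run (4,2), next='.' -> no flip
Dir E: first cell '.' (not opp) -> no flip
Dir SW: first cell '.' (not opp) -> no flip
Dir S: first cell '.' (not opp) -> no flip
Dir SE: first cell '.' (not opp) -> no flip

Answer: (2,3) (3,3)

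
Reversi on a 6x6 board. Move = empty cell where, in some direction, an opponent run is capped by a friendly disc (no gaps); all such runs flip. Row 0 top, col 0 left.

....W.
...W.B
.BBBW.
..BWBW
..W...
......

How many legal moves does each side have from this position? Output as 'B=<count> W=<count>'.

-- B to move --
(0,2): no bracket -> illegal
(0,3): flips 1 -> legal
(0,5): no bracket -> illegal
(1,2): no bracket -> illegal
(1,4): flips 1 -> legal
(2,5): flips 1 -> legal
(3,1): no bracket -> illegal
(4,1): no bracket -> illegal
(4,3): flips 1 -> legal
(4,4): flips 1 -> legal
(4,5): no bracket -> illegal
(5,1): flips 3 -> legal
(5,2): flips 1 -> legal
(5,3): no bracket -> illegal
B mobility = 7
-- W to move --
(0,5): no bracket -> illegal
(1,0): no bracket -> illegal
(1,1): flips 1 -> legal
(1,2): flips 2 -> legal
(1,4): no bracket -> illegal
(2,0): flips 3 -> legal
(2,5): no bracket -> illegal
(3,0): no bracket -> illegal
(3,1): flips 2 -> legal
(4,1): no bracket -> illegal
(4,3): no bracket -> illegal
(4,4): flips 1 -> legal
(4,5): no bracket -> illegal
W mobility = 5

Answer: B=7 W=5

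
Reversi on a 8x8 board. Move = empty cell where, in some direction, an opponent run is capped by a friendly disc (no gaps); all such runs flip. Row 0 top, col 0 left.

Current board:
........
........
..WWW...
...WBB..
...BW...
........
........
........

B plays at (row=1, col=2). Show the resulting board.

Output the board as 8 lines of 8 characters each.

Place B at (1,2); scan 8 dirs for brackets.
Dir NW: first cell '.' (not opp) -> no flip
Dir N: first cell '.' (not opp) -> no flip
Dir NE: first cell '.' (not opp) -> no flip
Dir W: first cell '.' (not opp) -> no flip
Dir E: first cell '.' (not opp) -> no flip
Dir SW: first cell '.' (not opp) -> no flip
Dir S: opp run (2,2), next='.' -> no flip
Dir SE: opp run (2,3) capped by B -> flip
All flips: (2,3)

Answer: ........
..B.....
..WBW...
...WBB..
...BW...
........
........
........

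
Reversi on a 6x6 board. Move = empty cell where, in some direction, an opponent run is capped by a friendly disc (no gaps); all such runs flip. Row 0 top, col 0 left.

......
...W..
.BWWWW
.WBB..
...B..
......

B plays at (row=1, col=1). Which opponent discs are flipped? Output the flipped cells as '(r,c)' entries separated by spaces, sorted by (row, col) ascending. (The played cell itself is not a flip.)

Answer: (2,2)

Derivation:
Dir NW: first cell '.' (not opp) -> no flip
Dir N: first cell '.' (not opp) -> no flip
Dir NE: first cell '.' (not opp) -> no flip
Dir W: first cell '.' (not opp) -> no flip
Dir E: first cell '.' (not opp) -> no flip
Dir SW: first cell '.' (not opp) -> no flip
Dir S: first cell 'B' (not opp) -> no flip
Dir SE: opp run (2,2) capped by B -> flip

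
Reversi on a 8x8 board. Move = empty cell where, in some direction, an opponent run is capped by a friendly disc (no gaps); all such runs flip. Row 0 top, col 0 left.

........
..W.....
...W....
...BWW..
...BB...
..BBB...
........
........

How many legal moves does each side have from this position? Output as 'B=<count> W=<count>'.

Answer: B=5 W=5

Derivation:
-- B to move --
(0,1): no bracket -> illegal
(0,2): no bracket -> illegal
(0,3): no bracket -> illegal
(1,1): no bracket -> illegal
(1,3): flips 1 -> legal
(1,4): no bracket -> illegal
(2,1): no bracket -> illegal
(2,2): no bracket -> illegal
(2,4): flips 1 -> legal
(2,5): flips 1 -> legal
(2,6): flips 1 -> legal
(3,2): no bracket -> illegal
(3,6): flips 2 -> legal
(4,5): no bracket -> illegal
(4,6): no bracket -> illegal
B mobility = 5
-- W to move --
(2,2): no bracket -> illegal
(2,4): no bracket -> illegal
(3,2): flips 1 -> legal
(4,1): no bracket -> illegal
(4,2): no bracket -> illegal
(4,5): no bracket -> illegal
(5,1): no bracket -> illegal
(5,5): no bracket -> illegal
(6,1): flips 2 -> legal
(6,2): flips 2 -> legal
(6,3): flips 3 -> legal
(6,4): flips 2 -> legal
(6,5): no bracket -> illegal
W mobility = 5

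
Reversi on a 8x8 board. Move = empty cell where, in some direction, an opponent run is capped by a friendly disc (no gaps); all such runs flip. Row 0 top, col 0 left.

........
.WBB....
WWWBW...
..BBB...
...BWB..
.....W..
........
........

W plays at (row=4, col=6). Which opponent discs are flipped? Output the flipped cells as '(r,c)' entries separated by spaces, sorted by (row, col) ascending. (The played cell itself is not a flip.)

Dir NW: first cell '.' (not opp) -> no flip
Dir N: first cell '.' (not opp) -> no flip
Dir NE: first cell '.' (not opp) -> no flip
Dir W: opp run (4,5) capped by W -> flip
Dir E: first cell '.' (not opp) -> no flip
Dir SW: first cell 'W' (not opp) -> no flip
Dir S: first cell '.' (not opp) -> no flip
Dir SE: first cell '.' (not opp) -> no flip

Answer: (4,5)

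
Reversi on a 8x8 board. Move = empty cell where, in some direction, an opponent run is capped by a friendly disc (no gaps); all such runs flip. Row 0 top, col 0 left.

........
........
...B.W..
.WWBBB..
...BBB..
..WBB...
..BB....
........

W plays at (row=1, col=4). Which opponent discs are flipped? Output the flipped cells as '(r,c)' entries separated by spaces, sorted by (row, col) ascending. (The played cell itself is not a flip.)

Answer: (2,3)

Derivation:
Dir NW: first cell '.' (not opp) -> no flip
Dir N: first cell '.' (not opp) -> no flip
Dir NE: first cell '.' (not opp) -> no flip
Dir W: first cell '.' (not opp) -> no flip
Dir E: first cell '.' (not opp) -> no flip
Dir SW: opp run (2,3) capped by W -> flip
Dir S: first cell '.' (not opp) -> no flip
Dir SE: first cell 'W' (not opp) -> no flip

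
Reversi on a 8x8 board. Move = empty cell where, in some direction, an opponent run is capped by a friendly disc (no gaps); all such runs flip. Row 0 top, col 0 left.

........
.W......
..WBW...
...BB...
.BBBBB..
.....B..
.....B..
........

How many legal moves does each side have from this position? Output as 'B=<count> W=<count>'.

-- B to move --
(0,0): flips 2 -> legal
(0,1): no bracket -> illegal
(0,2): no bracket -> illegal
(1,0): no bracket -> illegal
(1,2): no bracket -> illegal
(1,3): no bracket -> illegal
(1,4): flips 1 -> legal
(1,5): flips 1 -> legal
(2,0): no bracket -> illegal
(2,1): flips 1 -> legal
(2,5): flips 1 -> legal
(3,1): no bracket -> illegal
(3,2): no bracket -> illegal
(3,5): no bracket -> illegal
B mobility = 5
-- W to move --
(1,2): no bracket -> illegal
(1,3): no bracket -> illegal
(1,4): no bracket -> illegal
(2,5): no bracket -> illegal
(3,0): no bracket -> illegal
(3,1): no bracket -> illegal
(3,2): no bracket -> illegal
(3,5): no bracket -> illegal
(3,6): no bracket -> illegal
(4,0): no bracket -> illegal
(4,6): no bracket -> illegal
(5,0): no bracket -> illegal
(5,1): flips 2 -> legal
(5,2): no bracket -> illegal
(5,3): no bracket -> illegal
(5,4): flips 2 -> legal
(5,6): no bracket -> illegal
(6,4): no bracket -> illegal
(6,6): flips 3 -> legal
(7,4): no bracket -> illegal
(7,5): no bracket -> illegal
(7,6): no bracket -> illegal
W mobility = 3

Answer: B=5 W=3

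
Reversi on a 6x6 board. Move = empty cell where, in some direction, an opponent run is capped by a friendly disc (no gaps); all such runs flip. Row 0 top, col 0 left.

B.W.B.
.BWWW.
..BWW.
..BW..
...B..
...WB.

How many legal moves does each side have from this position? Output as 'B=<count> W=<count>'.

-- B to move --
(0,1): no bracket -> illegal
(0,3): flips 3 -> legal
(0,5): flips 2 -> legal
(1,5): flips 3 -> legal
(2,1): no bracket -> illegal
(2,5): flips 2 -> legal
(3,4): flips 3 -> legal
(3,5): no bracket -> illegal
(4,2): no bracket -> illegal
(4,4): flips 1 -> legal
(5,2): flips 1 -> legal
B mobility = 7
-- W to move --
(0,1): no bracket -> illegal
(0,3): no bracket -> illegal
(0,5): no bracket -> illegal
(1,0): flips 1 -> legal
(1,5): no bracket -> illegal
(2,0): flips 1 -> legal
(2,1): flips 1 -> legal
(3,1): flips 2 -> legal
(3,4): no bracket -> illegal
(4,1): flips 1 -> legal
(4,2): flips 2 -> legal
(4,4): no bracket -> illegal
(4,5): no bracket -> illegal
(5,2): no bracket -> illegal
(5,5): flips 1 -> legal
W mobility = 7

Answer: B=7 W=7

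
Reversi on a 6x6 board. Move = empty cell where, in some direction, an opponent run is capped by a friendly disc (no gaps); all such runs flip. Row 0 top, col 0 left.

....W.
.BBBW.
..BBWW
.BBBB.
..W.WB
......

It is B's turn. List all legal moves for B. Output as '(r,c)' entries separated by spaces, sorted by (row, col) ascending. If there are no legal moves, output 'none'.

(0,3): no bracket -> illegal
(0,5): flips 1 -> legal
(1,5): flips 2 -> legal
(3,5): flips 1 -> legal
(4,1): no bracket -> illegal
(4,3): flips 1 -> legal
(5,1): flips 1 -> legal
(5,2): flips 1 -> legal
(5,3): flips 1 -> legal
(5,4): flips 1 -> legal
(5,5): flips 1 -> legal

Answer: (0,5) (1,5) (3,5) (4,3) (5,1) (5,2) (5,3) (5,4) (5,5)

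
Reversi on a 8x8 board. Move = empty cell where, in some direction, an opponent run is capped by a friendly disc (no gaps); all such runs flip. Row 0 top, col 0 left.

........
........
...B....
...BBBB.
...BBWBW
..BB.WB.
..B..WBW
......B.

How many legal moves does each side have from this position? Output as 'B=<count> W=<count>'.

-- B to move --
(3,7): no bracket -> illegal
(5,4): flips 3 -> legal
(5,7): no bracket -> illegal
(6,4): flips 2 -> legal
(7,4): flips 1 -> legal
(7,5): flips 3 -> legal
(7,7): no bracket -> illegal
B mobility = 4
-- W to move --
(1,2): flips 2 -> legal
(1,3): no bracket -> illegal
(1,4): no bracket -> illegal
(2,2): flips 2 -> legal
(2,4): no bracket -> illegal
(2,5): flips 2 -> legal
(2,6): no bracket -> illegal
(2,7): flips 1 -> legal
(3,2): no bracket -> illegal
(3,7): flips 1 -> legal
(4,1): no bracket -> illegal
(4,2): flips 2 -> legal
(5,1): no bracket -> illegal
(5,4): no bracket -> illegal
(5,7): flips 1 -> legal
(6,1): no bracket -> illegal
(6,3): no bracket -> illegal
(6,4): no bracket -> illegal
(7,1): no bracket -> illegal
(7,2): no bracket -> illegal
(7,3): no bracket -> illegal
(7,5): no bracket -> illegal
(7,7): flips 1 -> legal
W mobility = 8

Answer: B=4 W=8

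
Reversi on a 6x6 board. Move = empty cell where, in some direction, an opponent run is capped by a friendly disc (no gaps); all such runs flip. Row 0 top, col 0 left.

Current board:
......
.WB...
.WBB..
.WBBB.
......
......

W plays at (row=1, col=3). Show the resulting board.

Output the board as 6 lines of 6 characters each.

Answer: ......
.WWW..
.WWB..
.WBBB.
......
......

Derivation:
Place W at (1,3); scan 8 dirs for brackets.
Dir NW: first cell '.' (not opp) -> no flip
Dir N: first cell '.' (not opp) -> no flip
Dir NE: first cell '.' (not opp) -> no flip
Dir W: opp run (1,2) capped by W -> flip
Dir E: first cell '.' (not opp) -> no flip
Dir SW: opp run (2,2) capped by W -> flip
Dir S: opp run (2,3) (3,3), next='.' -> no flip
Dir SE: first cell '.' (not opp) -> no flip
All flips: (1,2) (2,2)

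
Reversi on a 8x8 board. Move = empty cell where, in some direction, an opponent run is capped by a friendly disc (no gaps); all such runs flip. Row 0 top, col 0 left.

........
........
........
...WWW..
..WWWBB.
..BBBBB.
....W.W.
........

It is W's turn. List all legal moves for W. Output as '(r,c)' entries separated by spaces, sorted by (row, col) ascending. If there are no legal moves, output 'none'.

Answer: (3,6) (3,7) (4,7) (5,7) (6,1) (6,2) (6,3) (6,5) (6,7)

Derivation:
(3,6): flips 2 -> legal
(3,7): flips 2 -> legal
(4,1): no bracket -> illegal
(4,7): flips 2 -> legal
(5,1): no bracket -> illegal
(5,7): flips 1 -> legal
(6,1): flips 1 -> legal
(6,2): flips 2 -> legal
(6,3): flips 1 -> legal
(6,5): flips 3 -> legal
(6,7): flips 2 -> legal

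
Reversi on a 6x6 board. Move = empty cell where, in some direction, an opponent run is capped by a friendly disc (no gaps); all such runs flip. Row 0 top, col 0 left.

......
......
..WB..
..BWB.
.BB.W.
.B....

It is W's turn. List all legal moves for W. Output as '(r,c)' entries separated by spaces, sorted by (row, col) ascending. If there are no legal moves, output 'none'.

(1,2): no bracket -> illegal
(1,3): flips 1 -> legal
(1,4): no bracket -> illegal
(2,1): no bracket -> illegal
(2,4): flips 2 -> legal
(2,5): no bracket -> illegal
(3,0): no bracket -> illegal
(3,1): flips 1 -> legal
(3,5): flips 1 -> legal
(4,0): no bracket -> illegal
(4,3): no bracket -> illegal
(4,5): no bracket -> illegal
(5,0): no bracket -> illegal
(5,2): flips 2 -> legal
(5,3): no bracket -> illegal

Answer: (1,3) (2,4) (3,1) (3,5) (5,2)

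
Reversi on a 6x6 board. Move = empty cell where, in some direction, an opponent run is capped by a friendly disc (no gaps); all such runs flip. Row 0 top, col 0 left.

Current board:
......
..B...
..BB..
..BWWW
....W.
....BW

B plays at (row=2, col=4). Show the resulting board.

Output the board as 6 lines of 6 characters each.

Place B at (2,4); scan 8 dirs for brackets.
Dir NW: first cell '.' (not opp) -> no flip
Dir N: first cell '.' (not opp) -> no flip
Dir NE: first cell '.' (not opp) -> no flip
Dir W: first cell 'B' (not opp) -> no flip
Dir E: first cell '.' (not opp) -> no flip
Dir SW: opp run (3,3), next='.' -> no flip
Dir S: opp run (3,4) (4,4) capped by B -> flip
Dir SE: opp run (3,5), next=edge -> no flip
All flips: (3,4) (4,4)

Answer: ......
..B...
..BBB.
..BWBW
....B.
....BW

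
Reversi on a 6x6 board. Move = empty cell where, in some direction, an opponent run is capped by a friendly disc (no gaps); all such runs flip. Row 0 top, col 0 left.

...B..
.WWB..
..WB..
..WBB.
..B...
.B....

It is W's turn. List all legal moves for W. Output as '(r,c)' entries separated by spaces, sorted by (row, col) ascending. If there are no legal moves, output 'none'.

(0,2): no bracket -> illegal
(0,4): flips 1 -> legal
(1,4): flips 2 -> legal
(2,4): flips 1 -> legal
(2,5): no bracket -> illegal
(3,1): no bracket -> illegal
(3,5): flips 2 -> legal
(4,0): no bracket -> illegal
(4,1): no bracket -> illegal
(4,3): no bracket -> illegal
(4,4): flips 1 -> legal
(4,5): flips 2 -> legal
(5,0): no bracket -> illegal
(5,2): flips 1 -> legal
(5,3): no bracket -> illegal

Answer: (0,4) (1,4) (2,4) (3,5) (4,4) (4,5) (5,2)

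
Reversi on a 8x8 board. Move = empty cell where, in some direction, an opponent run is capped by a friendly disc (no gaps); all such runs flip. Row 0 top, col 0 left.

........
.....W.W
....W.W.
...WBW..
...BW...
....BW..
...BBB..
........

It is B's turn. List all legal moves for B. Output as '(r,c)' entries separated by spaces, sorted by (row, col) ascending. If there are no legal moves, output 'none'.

(0,4): no bracket -> illegal
(0,5): no bracket -> illegal
(0,6): no bracket -> illegal
(0,7): no bracket -> illegal
(1,3): no bracket -> illegal
(1,4): flips 1 -> legal
(1,6): no bracket -> illegal
(2,2): no bracket -> illegal
(2,3): flips 1 -> legal
(2,5): no bracket -> illegal
(2,7): no bracket -> illegal
(3,2): flips 1 -> legal
(3,6): flips 1 -> legal
(3,7): no bracket -> illegal
(4,2): no bracket -> illegal
(4,5): flips 2 -> legal
(4,6): flips 1 -> legal
(5,3): no bracket -> illegal
(5,6): flips 1 -> legal
(6,6): no bracket -> illegal

Answer: (1,4) (2,3) (3,2) (3,6) (4,5) (4,6) (5,6)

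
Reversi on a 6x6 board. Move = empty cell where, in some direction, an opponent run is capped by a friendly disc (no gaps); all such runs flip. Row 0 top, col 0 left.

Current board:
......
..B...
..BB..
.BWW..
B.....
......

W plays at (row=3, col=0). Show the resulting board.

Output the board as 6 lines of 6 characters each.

Answer: ......
..B...
..BB..
WWWW..
B.....
......

Derivation:
Place W at (3,0); scan 8 dirs for brackets.
Dir NW: edge -> no flip
Dir N: first cell '.' (not opp) -> no flip
Dir NE: first cell '.' (not opp) -> no flip
Dir W: edge -> no flip
Dir E: opp run (3,1) capped by W -> flip
Dir SW: edge -> no flip
Dir S: opp run (4,0), next='.' -> no flip
Dir SE: first cell '.' (not opp) -> no flip
All flips: (3,1)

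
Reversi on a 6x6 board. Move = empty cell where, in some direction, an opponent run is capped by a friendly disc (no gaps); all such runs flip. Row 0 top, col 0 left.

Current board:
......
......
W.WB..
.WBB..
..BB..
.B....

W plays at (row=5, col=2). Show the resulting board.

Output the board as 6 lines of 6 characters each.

Answer: ......
......
W.WB..
.WWB..
..WB..
.BW...

Derivation:
Place W at (5,2); scan 8 dirs for brackets.
Dir NW: first cell '.' (not opp) -> no flip
Dir N: opp run (4,2) (3,2) capped by W -> flip
Dir NE: opp run (4,3), next='.' -> no flip
Dir W: opp run (5,1), next='.' -> no flip
Dir E: first cell '.' (not opp) -> no flip
Dir SW: edge -> no flip
Dir S: edge -> no flip
Dir SE: edge -> no flip
All flips: (3,2) (4,2)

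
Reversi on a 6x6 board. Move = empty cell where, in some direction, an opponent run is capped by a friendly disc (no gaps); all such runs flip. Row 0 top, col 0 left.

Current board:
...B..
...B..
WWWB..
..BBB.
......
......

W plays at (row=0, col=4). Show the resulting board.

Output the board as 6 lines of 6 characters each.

Place W at (0,4); scan 8 dirs for brackets.
Dir NW: edge -> no flip
Dir N: edge -> no flip
Dir NE: edge -> no flip
Dir W: opp run (0,3), next='.' -> no flip
Dir E: first cell '.' (not opp) -> no flip
Dir SW: opp run (1,3) capped by W -> flip
Dir S: first cell '.' (not opp) -> no flip
Dir SE: first cell '.' (not opp) -> no flip
All flips: (1,3)

Answer: ...BW.
...W..
WWWB..
..BBB.
......
......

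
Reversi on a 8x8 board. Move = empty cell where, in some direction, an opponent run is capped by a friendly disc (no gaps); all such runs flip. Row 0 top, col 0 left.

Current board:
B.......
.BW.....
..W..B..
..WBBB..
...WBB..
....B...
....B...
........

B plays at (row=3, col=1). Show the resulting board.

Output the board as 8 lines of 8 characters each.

Place B at (3,1); scan 8 dirs for brackets.
Dir NW: first cell '.' (not opp) -> no flip
Dir N: first cell '.' (not opp) -> no flip
Dir NE: opp run (2,2), next='.' -> no flip
Dir W: first cell '.' (not opp) -> no flip
Dir E: opp run (3,2) capped by B -> flip
Dir SW: first cell '.' (not opp) -> no flip
Dir S: first cell '.' (not opp) -> no flip
Dir SE: first cell '.' (not opp) -> no flip
All flips: (3,2)

Answer: B.......
.BW.....
..W..B..
.BBBBB..
...WBB..
....B...
....B...
........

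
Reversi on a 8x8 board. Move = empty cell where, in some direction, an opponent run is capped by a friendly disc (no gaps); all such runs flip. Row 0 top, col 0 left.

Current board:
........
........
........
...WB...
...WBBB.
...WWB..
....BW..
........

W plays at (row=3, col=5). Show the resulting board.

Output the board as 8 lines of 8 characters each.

Answer: ........
........
........
...WWW..
...WWWB.
...WWW..
....BW..
........

Derivation:
Place W at (3,5); scan 8 dirs for brackets.
Dir NW: first cell '.' (not opp) -> no flip
Dir N: first cell '.' (not opp) -> no flip
Dir NE: first cell '.' (not opp) -> no flip
Dir W: opp run (3,4) capped by W -> flip
Dir E: first cell '.' (not opp) -> no flip
Dir SW: opp run (4,4) capped by W -> flip
Dir S: opp run (4,5) (5,5) capped by W -> flip
Dir SE: opp run (4,6), next='.' -> no flip
All flips: (3,4) (4,4) (4,5) (5,5)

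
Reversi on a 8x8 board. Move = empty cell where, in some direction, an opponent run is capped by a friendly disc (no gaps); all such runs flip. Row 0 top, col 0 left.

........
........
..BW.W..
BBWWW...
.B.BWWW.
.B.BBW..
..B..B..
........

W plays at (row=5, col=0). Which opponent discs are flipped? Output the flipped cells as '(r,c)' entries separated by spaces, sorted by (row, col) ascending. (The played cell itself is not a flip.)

Dir NW: edge -> no flip
Dir N: first cell '.' (not opp) -> no flip
Dir NE: opp run (4,1) capped by W -> flip
Dir W: edge -> no flip
Dir E: opp run (5,1), next='.' -> no flip
Dir SW: edge -> no flip
Dir S: first cell '.' (not opp) -> no flip
Dir SE: first cell '.' (not opp) -> no flip

Answer: (4,1)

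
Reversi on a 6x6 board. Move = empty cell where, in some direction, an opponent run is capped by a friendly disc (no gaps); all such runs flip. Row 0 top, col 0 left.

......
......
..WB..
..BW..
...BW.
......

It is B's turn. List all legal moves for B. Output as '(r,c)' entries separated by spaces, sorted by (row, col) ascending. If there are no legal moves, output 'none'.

(1,1): no bracket -> illegal
(1,2): flips 1 -> legal
(1,3): no bracket -> illegal
(2,1): flips 1 -> legal
(2,4): no bracket -> illegal
(3,1): no bracket -> illegal
(3,4): flips 1 -> legal
(3,5): no bracket -> illegal
(4,2): no bracket -> illegal
(4,5): flips 1 -> legal
(5,3): no bracket -> illegal
(5,4): no bracket -> illegal
(5,5): no bracket -> illegal

Answer: (1,2) (2,1) (3,4) (4,5)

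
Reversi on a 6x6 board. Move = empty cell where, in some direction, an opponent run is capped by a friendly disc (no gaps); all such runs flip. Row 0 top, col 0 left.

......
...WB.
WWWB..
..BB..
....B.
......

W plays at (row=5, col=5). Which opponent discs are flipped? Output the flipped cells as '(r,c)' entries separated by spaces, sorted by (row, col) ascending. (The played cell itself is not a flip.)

Dir NW: opp run (4,4) (3,3) capped by W -> flip
Dir N: first cell '.' (not opp) -> no flip
Dir NE: edge -> no flip
Dir W: first cell '.' (not opp) -> no flip
Dir E: edge -> no flip
Dir SW: edge -> no flip
Dir S: edge -> no flip
Dir SE: edge -> no flip

Answer: (3,3) (4,4)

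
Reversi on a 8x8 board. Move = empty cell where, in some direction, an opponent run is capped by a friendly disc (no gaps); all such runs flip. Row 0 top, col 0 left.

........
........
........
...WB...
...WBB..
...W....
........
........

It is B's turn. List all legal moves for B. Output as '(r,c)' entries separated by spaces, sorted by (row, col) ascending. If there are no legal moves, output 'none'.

(2,2): flips 1 -> legal
(2,3): no bracket -> illegal
(2,4): no bracket -> illegal
(3,2): flips 1 -> legal
(4,2): flips 1 -> legal
(5,2): flips 1 -> legal
(5,4): no bracket -> illegal
(6,2): flips 1 -> legal
(6,3): no bracket -> illegal
(6,4): no bracket -> illegal

Answer: (2,2) (3,2) (4,2) (5,2) (6,2)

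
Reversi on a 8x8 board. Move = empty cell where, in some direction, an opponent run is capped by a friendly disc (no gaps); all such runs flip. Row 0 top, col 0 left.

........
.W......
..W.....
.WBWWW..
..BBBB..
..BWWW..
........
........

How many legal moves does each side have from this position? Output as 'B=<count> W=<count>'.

Answer: B=15 W=6

Derivation:
-- B to move --
(0,0): flips 3 -> legal
(0,1): no bracket -> illegal
(0,2): no bracket -> illegal
(1,0): no bracket -> illegal
(1,2): flips 1 -> legal
(1,3): no bracket -> illegal
(2,0): flips 1 -> legal
(2,1): no bracket -> illegal
(2,3): flips 2 -> legal
(2,4): flips 2 -> legal
(2,5): flips 2 -> legal
(2,6): flips 1 -> legal
(3,0): flips 1 -> legal
(3,6): flips 3 -> legal
(4,0): no bracket -> illegal
(4,1): no bracket -> illegal
(4,6): no bracket -> illegal
(5,6): flips 3 -> legal
(6,2): flips 1 -> legal
(6,3): flips 2 -> legal
(6,4): flips 2 -> legal
(6,5): flips 2 -> legal
(6,6): flips 1 -> legal
B mobility = 15
-- W to move --
(2,1): flips 2 -> legal
(2,3): no bracket -> illegal
(3,6): flips 1 -> legal
(4,1): no bracket -> illegal
(4,6): no bracket -> illegal
(5,1): flips 2 -> legal
(5,6): flips 1 -> legal
(6,1): flips 2 -> legal
(6,2): flips 3 -> legal
(6,3): no bracket -> illegal
W mobility = 6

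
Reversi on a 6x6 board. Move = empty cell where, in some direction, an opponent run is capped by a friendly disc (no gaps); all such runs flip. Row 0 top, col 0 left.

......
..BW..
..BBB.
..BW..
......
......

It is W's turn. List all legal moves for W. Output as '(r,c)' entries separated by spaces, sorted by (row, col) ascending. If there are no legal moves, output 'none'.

Answer: (1,1) (1,5) (3,1) (3,5)

Derivation:
(0,1): no bracket -> illegal
(0,2): no bracket -> illegal
(0,3): no bracket -> illegal
(1,1): flips 2 -> legal
(1,4): no bracket -> illegal
(1,5): flips 1 -> legal
(2,1): no bracket -> illegal
(2,5): no bracket -> illegal
(3,1): flips 2 -> legal
(3,4): no bracket -> illegal
(3,5): flips 1 -> legal
(4,1): no bracket -> illegal
(4,2): no bracket -> illegal
(4,3): no bracket -> illegal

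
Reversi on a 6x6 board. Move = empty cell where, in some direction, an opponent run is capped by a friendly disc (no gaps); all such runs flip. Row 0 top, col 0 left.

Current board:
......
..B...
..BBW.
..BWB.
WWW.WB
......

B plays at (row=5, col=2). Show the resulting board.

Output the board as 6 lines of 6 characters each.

Place B at (5,2); scan 8 dirs for brackets.
Dir NW: opp run (4,1), next='.' -> no flip
Dir N: opp run (4,2) capped by B -> flip
Dir NE: first cell '.' (not opp) -> no flip
Dir W: first cell '.' (not opp) -> no flip
Dir E: first cell '.' (not opp) -> no flip
Dir SW: edge -> no flip
Dir S: edge -> no flip
Dir SE: edge -> no flip
All flips: (4,2)

Answer: ......
..B...
..BBW.
..BWB.
WWB.WB
..B...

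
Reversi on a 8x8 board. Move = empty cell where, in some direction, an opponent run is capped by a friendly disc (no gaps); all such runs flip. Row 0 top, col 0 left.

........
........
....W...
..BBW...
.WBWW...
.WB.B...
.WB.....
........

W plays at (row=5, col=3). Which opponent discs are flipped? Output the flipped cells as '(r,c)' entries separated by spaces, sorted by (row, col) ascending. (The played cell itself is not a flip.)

Dir NW: opp run (4,2), next='.' -> no flip
Dir N: first cell 'W' (not opp) -> no flip
Dir NE: first cell 'W' (not opp) -> no flip
Dir W: opp run (5,2) capped by W -> flip
Dir E: opp run (5,4), next='.' -> no flip
Dir SW: opp run (6,2), next='.' -> no flip
Dir S: first cell '.' (not opp) -> no flip
Dir SE: first cell '.' (not opp) -> no flip

Answer: (5,2)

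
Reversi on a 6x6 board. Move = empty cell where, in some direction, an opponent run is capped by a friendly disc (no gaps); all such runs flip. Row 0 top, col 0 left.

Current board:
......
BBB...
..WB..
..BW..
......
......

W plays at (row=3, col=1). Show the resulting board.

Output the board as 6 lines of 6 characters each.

Place W at (3,1); scan 8 dirs for brackets.
Dir NW: first cell '.' (not opp) -> no flip
Dir N: first cell '.' (not opp) -> no flip
Dir NE: first cell 'W' (not opp) -> no flip
Dir W: first cell '.' (not opp) -> no flip
Dir E: opp run (3,2) capped by W -> flip
Dir SW: first cell '.' (not opp) -> no flip
Dir S: first cell '.' (not opp) -> no flip
Dir SE: first cell '.' (not opp) -> no flip
All flips: (3,2)

Answer: ......
BBB...
..WB..
.WWW..
......
......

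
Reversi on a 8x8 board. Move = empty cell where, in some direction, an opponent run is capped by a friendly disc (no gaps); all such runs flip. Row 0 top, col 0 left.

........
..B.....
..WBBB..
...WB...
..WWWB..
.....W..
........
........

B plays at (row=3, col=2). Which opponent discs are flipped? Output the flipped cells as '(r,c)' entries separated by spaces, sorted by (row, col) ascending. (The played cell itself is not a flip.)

Dir NW: first cell '.' (not opp) -> no flip
Dir N: opp run (2,2) capped by B -> flip
Dir NE: first cell 'B' (not opp) -> no flip
Dir W: first cell '.' (not opp) -> no flip
Dir E: opp run (3,3) capped by B -> flip
Dir SW: first cell '.' (not opp) -> no flip
Dir S: opp run (4,2), next='.' -> no flip
Dir SE: opp run (4,3), next='.' -> no flip

Answer: (2,2) (3,3)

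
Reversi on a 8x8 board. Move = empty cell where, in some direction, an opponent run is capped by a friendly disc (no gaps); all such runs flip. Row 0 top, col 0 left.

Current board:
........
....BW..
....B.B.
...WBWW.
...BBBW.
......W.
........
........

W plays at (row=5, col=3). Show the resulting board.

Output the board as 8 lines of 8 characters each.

Answer: ........
....BW..
....B.B.
...WBWW.
...WWBW.
...W..W.
........
........

Derivation:
Place W at (5,3); scan 8 dirs for brackets.
Dir NW: first cell '.' (not opp) -> no flip
Dir N: opp run (4,3) capped by W -> flip
Dir NE: opp run (4,4) capped by W -> flip
Dir W: first cell '.' (not opp) -> no flip
Dir E: first cell '.' (not opp) -> no flip
Dir SW: first cell '.' (not opp) -> no flip
Dir S: first cell '.' (not opp) -> no flip
Dir SE: first cell '.' (not opp) -> no flip
All flips: (4,3) (4,4)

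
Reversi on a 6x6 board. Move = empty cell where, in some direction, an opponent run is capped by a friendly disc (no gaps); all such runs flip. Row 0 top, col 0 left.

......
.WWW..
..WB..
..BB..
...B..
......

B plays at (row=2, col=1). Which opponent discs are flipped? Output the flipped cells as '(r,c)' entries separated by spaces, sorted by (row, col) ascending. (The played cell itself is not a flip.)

Dir NW: first cell '.' (not opp) -> no flip
Dir N: opp run (1,1), next='.' -> no flip
Dir NE: opp run (1,2), next='.' -> no flip
Dir W: first cell '.' (not opp) -> no flip
Dir E: opp run (2,2) capped by B -> flip
Dir SW: first cell '.' (not opp) -> no flip
Dir S: first cell '.' (not opp) -> no flip
Dir SE: first cell 'B' (not opp) -> no flip

Answer: (2,2)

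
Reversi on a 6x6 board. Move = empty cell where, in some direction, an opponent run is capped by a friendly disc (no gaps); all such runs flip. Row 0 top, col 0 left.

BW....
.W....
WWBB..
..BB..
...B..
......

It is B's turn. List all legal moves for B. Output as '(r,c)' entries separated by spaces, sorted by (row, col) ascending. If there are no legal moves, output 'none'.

Answer: (0,2) (1,0)

Derivation:
(0,2): flips 1 -> legal
(1,0): flips 1 -> legal
(1,2): no bracket -> illegal
(3,0): no bracket -> illegal
(3,1): no bracket -> illegal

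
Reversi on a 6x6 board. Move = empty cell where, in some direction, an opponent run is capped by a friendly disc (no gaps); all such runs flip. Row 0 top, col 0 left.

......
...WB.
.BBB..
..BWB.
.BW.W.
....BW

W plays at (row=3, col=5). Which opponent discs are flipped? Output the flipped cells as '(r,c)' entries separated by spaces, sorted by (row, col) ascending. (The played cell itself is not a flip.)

Answer: (3,4)

Derivation:
Dir NW: first cell '.' (not opp) -> no flip
Dir N: first cell '.' (not opp) -> no flip
Dir NE: edge -> no flip
Dir W: opp run (3,4) capped by W -> flip
Dir E: edge -> no flip
Dir SW: first cell 'W' (not opp) -> no flip
Dir S: first cell '.' (not opp) -> no flip
Dir SE: edge -> no flip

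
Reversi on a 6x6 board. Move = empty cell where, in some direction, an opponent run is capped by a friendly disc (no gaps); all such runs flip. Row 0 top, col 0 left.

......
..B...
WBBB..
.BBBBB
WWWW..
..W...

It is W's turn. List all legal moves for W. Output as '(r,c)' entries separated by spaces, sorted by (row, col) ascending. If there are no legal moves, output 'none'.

Answer: (0,2) (1,0) (1,1) (1,3) (1,4) (2,4) (2,5)

Derivation:
(0,1): no bracket -> illegal
(0,2): flips 3 -> legal
(0,3): no bracket -> illegal
(1,0): flips 2 -> legal
(1,1): flips 2 -> legal
(1,3): flips 4 -> legal
(1,4): flips 2 -> legal
(2,4): flips 4 -> legal
(2,5): flips 1 -> legal
(3,0): no bracket -> illegal
(4,4): no bracket -> illegal
(4,5): no bracket -> illegal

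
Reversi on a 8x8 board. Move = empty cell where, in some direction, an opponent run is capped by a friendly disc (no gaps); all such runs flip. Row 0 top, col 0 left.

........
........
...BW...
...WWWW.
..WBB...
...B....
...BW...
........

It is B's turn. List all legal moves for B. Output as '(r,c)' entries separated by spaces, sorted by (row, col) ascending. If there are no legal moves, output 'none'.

Answer: (1,4) (2,2) (2,5) (2,6) (3,1) (4,1) (4,5) (6,5) (7,5)

Derivation:
(1,3): no bracket -> illegal
(1,4): flips 2 -> legal
(1,5): no bracket -> illegal
(2,2): flips 1 -> legal
(2,5): flips 2 -> legal
(2,6): flips 1 -> legal
(2,7): no bracket -> illegal
(3,1): flips 1 -> legal
(3,2): no bracket -> illegal
(3,7): no bracket -> illegal
(4,1): flips 1 -> legal
(4,5): flips 1 -> legal
(4,6): no bracket -> illegal
(4,7): no bracket -> illegal
(5,1): no bracket -> illegal
(5,2): no bracket -> illegal
(5,4): no bracket -> illegal
(5,5): no bracket -> illegal
(6,5): flips 1 -> legal
(7,3): no bracket -> illegal
(7,4): no bracket -> illegal
(7,5): flips 1 -> legal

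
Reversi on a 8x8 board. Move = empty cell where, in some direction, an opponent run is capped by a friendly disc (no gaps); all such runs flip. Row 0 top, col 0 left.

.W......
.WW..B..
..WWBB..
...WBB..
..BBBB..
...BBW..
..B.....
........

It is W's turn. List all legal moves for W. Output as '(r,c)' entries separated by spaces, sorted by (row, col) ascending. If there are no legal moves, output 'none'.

(0,4): no bracket -> illegal
(0,5): flips 4 -> legal
(0,6): flips 2 -> legal
(1,3): no bracket -> illegal
(1,4): no bracket -> illegal
(1,6): no bracket -> illegal
(2,6): flips 2 -> legal
(3,1): no bracket -> illegal
(3,2): no bracket -> illegal
(3,6): flips 2 -> legal
(4,1): no bracket -> illegal
(4,6): no bracket -> illegal
(5,1): flips 1 -> legal
(5,2): flips 2 -> legal
(5,6): flips 2 -> legal
(6,1): no bracket -> illegal
(6,3): flips 2 -> legal
(6,4): no bracket -> illegal
(6,5): no bracket -> illegal
(7,1): no bracket -> illegal
(7,2): no bracket -> illegal
(7,3): no bracket -> illegal

Answer: (0,5) (0,6) (2,6) (3,6) (5,1) (5,2) (5,6) (6,3)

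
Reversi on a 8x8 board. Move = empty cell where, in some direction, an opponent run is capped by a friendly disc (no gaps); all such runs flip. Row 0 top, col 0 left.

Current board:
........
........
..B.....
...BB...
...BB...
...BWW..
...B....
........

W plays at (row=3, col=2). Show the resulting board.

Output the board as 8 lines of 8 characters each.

Answer: ........
........
..B.....
..WBB...
...WB...
...BWW..
...B....
........

Derivation:
Place W at (3,2); scan 8 dirs for brackets.
Dir NW: first cell '.' (not opp) -> no flip
Dir N: opp run (2,2), next='.' -> no flip
Dir NE: first cell '.' (not opp) -> no flip
Dir W: first cell '.' (not opp) -> no flip
Dir E: opp run (3,3) (3,4), next='.' -> no flip
Dir SW: first cell '.' (not opp) -> no flip
Dir S: first cell '.' (not opp) -> no flip
Dir SE: opp run (4,3) capped by W -> flip
All flips: (4,3)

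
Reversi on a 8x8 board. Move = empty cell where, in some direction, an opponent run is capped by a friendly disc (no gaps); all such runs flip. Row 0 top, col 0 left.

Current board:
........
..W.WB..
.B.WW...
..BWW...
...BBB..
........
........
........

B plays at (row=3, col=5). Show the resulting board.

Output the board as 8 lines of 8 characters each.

Place B at (3,5); scan 8 dirs for brackets.
Dir NW: opp run (2,4), next='.' -> no flip
Dir N: first cell '.' (not opp) -> no flip
Dir NE: first cell '.' (not opp) -> no flip
Dir W: opp run (3,4) (3,3) capped by B -> flip
Dir E: first cell '.' (not opp) -> no flip
Dir SW: first cell 'B' (not opp) -> no flip
Dir S: first cell 'B' (not opp) -> no flip
Dir SE: first cell '.' (not opp) -> no flip
All flips: (3,3) (3,4)

Answer: ........
..W.WB..
.B.WW...
..BBBB..
...BBB..
........
........
........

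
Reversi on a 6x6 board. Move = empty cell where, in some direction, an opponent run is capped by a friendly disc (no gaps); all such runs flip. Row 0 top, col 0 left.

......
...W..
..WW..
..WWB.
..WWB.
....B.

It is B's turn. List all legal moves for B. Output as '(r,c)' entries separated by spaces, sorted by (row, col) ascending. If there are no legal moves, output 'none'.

Answer: (1,1) (1,2) (2,1) (3,1) (4,1) (5,2)

Derivation:
(0,2): no bracket -> illegal
(0,3): no bracket -> illegal
(0,4): no bracket -> illegal
(1,1): flips 2 -> legal
(1,2): flips 1 -> legal
(1,4): no bracket -> illegal
(2,1): flips 2 -> legal
(2,4): no bracket -> illegal
(3,1): flips 2 -> legal
(4,1): flips 2 -> legal
(5,1): no bracket -> illegal
(5,2): flips 1 -> legal
(5,3): no bracket -> illegal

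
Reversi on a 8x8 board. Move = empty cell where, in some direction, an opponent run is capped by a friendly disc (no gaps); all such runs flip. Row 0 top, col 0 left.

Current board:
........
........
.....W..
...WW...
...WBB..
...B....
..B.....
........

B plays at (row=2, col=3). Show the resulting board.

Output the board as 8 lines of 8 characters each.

Place B at (2,3); scan 8 dirs for brackets.
Dir NW: first cell '.' (not opp) -> no flip
Dir N: first cell '.' (not opp) -> no flip
Dir NE: first cell '.' (not opp) -> no flip
Dir W: first cell '.' (not opp) -> no flip
Dir E: first cell '.' (not opp) -> no flip
Dir SW: first cell '.' (not opp) -> no flip
Dir S: opp run (3,3) (4,3) capped by B -> flip
Dir SE: opp run (3,4) capped by B -> flip
All flips: (3,3) (3,4) (4,3)

Answer: ........
........
...B.W..
...BB...
...BBB..
...B....
..B.....
........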